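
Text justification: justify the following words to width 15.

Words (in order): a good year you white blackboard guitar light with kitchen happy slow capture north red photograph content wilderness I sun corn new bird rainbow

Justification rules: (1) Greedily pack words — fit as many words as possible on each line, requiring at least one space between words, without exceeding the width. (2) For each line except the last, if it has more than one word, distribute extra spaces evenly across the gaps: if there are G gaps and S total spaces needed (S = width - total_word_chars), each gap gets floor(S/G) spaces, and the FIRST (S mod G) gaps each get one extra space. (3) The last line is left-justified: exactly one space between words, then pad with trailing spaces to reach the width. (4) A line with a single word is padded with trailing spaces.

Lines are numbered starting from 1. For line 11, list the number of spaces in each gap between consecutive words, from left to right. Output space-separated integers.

Answer: 3 2

Derivation:
Line 1: ['a', 'good', 'year', 'you'] (min_width=15, slack=0)
Line 2: ['white'] (min_width=5, slack=10)
Line 3: ['blackboard'] (min_width=10, slack=5)
Line 4: ['guitar', 'light'] (min_width=12, slack=3)
Line 5: ['with', 'kitchen'] (min_width=12, slack=3)
Line 6: ['happy', 'slow'] (min_width=10, slack=5)
Line 7: ['capture', 'north'] (min_width=13, slack=2)
Line 8: ['red', 'photograph'] (min_width=14, slack=1)
Line 9: ['content'] (min_width=7, slack=8)
Line 10: ['wilderness', 'I'] (min_width=12, slack=3)
Line 11: ['sun', 'corn', 'new'] (min_width=12, slack=3)
Line 12: ['bird', 'rainbow'] (min_width=12, slack=3)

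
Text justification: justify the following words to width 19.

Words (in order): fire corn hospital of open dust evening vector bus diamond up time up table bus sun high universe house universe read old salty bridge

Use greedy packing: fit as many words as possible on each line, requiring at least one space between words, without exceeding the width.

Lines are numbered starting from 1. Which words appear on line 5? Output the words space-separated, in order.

Answer: table bus sun high

Derivation:
Line 1: ['fire', 'corn', 'hospital'] (min_width=18, slack=1)
Line 2: ['of', 'open', 'dust'] (min_width=12, slack=7)
Line 3: ['evening', 'vector', 'bus'] (min_width=18, slack=1)
Line 4: ['diamond', 'up', 'time', 'up'] (min_width=18, slack=1)
Line 5: ['table', 'bus', 'sun', 'high'] (min_width=18, slack=1)
Line 6: ['universe', 'house'] (min_width=14, slack=5)
Line 7: ['universe', 'read', 'old'] (min_width=17, slack=2)
Line 8: ['salty', 'bridge'] (min_width=12, slack=7)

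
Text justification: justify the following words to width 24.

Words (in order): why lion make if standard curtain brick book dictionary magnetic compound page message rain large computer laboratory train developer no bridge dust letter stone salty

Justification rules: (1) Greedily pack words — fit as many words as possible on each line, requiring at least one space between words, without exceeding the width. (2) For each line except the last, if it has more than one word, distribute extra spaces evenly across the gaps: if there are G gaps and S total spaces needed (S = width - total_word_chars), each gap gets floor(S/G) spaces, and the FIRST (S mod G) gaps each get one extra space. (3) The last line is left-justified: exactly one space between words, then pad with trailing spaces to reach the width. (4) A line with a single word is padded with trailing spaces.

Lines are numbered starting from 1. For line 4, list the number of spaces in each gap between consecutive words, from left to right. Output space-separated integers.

Line 1: ['why', 'lion', 'make', 'if'] (min_width=16, slack=8)
Line 2: ['standard', 'curtain', 'brick'] (min_width=22, slack=2)
Line 3: ['book', 'dictionary', 'magnetic'] (min_width=24, slack=0)
Line 4: ['compound', 'page', 'message'] (min_width=21, slack=3)
Line 5: ['rain', 'large', 'computer'] (min_width=19, slack=5)
Line 6: ['laboratory', 'train'] (min_width=16, slack=8)
Line 7: ['developer', 'no', 'bridge', 'dust'] (min_width=24, slack=0)
Line 8: ['letter', 'stone', 'salty'] (min_width=18, slack=6)

Answer: 3 2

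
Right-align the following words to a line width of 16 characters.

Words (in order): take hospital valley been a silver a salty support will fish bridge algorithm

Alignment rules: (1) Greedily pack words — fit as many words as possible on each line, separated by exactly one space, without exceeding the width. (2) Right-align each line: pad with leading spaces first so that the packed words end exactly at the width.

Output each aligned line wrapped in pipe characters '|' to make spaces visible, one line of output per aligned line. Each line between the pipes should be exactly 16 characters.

Line 1: ['take', 'hospital'] (min_width=13, slack=3)
Line 2: ['valley', 'been', 'a'] (min_width=13, slack=3)
Line 3: ['silver', 'a', 'salty'] (min_width=14, slack=2)
Line 4: ['support', 'will'] (min_width=12, slack=4)
Line 5: ['fish', 'bridge'] (min_width=11, slack=5)
Line 6: ['algorithm'] (min_width=9, slack=7)

Answer: |   take hospital|
|   valley been a|
|  silver a salty|
|    support will|
|     fish bridge|
|       algorithm|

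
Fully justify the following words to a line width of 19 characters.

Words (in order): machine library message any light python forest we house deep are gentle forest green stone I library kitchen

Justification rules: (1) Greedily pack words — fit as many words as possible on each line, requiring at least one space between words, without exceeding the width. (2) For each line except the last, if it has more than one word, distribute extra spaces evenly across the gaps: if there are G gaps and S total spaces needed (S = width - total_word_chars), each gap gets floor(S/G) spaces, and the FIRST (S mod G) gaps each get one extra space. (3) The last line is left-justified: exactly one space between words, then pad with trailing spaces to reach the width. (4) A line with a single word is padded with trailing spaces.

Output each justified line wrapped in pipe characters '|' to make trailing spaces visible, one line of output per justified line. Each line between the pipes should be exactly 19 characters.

Line 1: ['machine', 'library'] (min_width=15, slack=4)
Line 2: ['message', 'any', 'light'] (min_width=17, slack=2)
Line 3: ['python', 'forest', 'we'] (min_width=16, slack=3)
Line 4: ['house', 'deep', 'are'] (min_width=14, slack=5)
Line 5: ['gentle', 'forest', 'green'] (min_width=19, slack=0)
Line 6: ['stone', 'I', 'library'] (min_width=15, slack=4)
Line 7: ['kitchen'] (min_width=7, slack=12)

Answer: |machine     library|
|message  any  light|
|python   forest  we|
|house    deep   are|
|gentle forest green|
|stone   I   library|
|kitchen            |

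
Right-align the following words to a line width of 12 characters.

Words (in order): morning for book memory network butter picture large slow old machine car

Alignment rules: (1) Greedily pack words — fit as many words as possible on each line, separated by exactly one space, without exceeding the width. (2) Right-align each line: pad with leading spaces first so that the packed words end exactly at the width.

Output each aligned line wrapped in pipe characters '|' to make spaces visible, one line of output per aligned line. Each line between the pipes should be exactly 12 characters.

Answer: | morning for|
| book memory|
|     network|
|      butter|
|     picture|
|  large slow|
| old machine|
|         car|

Derivation:
Line 1: ['morning', 'for'] (min_width=11, slack=1)
Line 2: ['book', 'memory'] (min_width=11, slack=1)
Line 3: ['network'] (min_width=7, slack=5)
Line 4: ['butter'] (min_width=6, slack=6)
Line 5: ['picture'] (min_width=7, slack=5)
Line 6: ['large', 'slow'] (min_width=10, slack=2)
Line 7: ['old', 'machine'] (min_width=11, slack=1)
Line 8: ['car'] (min_width=3, slack=9)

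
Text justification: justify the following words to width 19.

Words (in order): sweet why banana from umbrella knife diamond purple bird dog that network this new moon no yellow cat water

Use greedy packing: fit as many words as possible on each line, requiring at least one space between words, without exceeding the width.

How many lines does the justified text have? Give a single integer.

Line 1: ['sweet', 'why', 'banana'] (min_width=16, slack=3)
Line 2: ['from', 'umbrella', 'knife'] (min_width=19, slack=0)
Line 3: ['diamond', 'purple', 'bird'] (min_width=19, slack=0)
Line 4: ['dog', 'that', 'network'] (min_width=16, slack=3)
Line 5: ['this', 'new', 'moon', 'no'] (min_width=16, slack=3)
Line 6: ['yellow', 'cat', 'water'] (min_width=16, slack=3)
Total lines: 6

Answer: 6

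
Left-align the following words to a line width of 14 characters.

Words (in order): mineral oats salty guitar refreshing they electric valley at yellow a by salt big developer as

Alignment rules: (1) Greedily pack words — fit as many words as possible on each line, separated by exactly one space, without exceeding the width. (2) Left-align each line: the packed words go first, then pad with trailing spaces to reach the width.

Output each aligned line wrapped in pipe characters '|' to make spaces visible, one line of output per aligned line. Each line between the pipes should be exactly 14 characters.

Answer: |mineral oats  |
|salty guitar  |
|refreshing    |
|they electric |
|valley at     |
|yellow a by   |
|salt big      |
|developer as  |

Derivation:
Line 1: ['mineral', 'oats'] (min_width=12, slack=2)
Line 2: ['salty', 'guitar'] (min_width=12, slack=2)
Line 3: ['refreshing'] (min_width=10, slack=4)
Line 4: ['they', 'electric'] (min_width=13, slack=1)
Line 5: ['valley', 'at'] (min_width=9, slack=5)
Line 6: ['yellow', 'a', 'by'] (min_width=11, slack=3)
Line 7: ['salt', 'big'] (min_width=8, slack=6)
Line 8: ['developer', 'as'] (min_width=12, slack=2)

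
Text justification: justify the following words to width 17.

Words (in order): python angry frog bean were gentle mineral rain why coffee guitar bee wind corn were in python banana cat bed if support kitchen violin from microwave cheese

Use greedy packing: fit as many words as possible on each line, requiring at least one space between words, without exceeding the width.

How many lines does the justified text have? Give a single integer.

Answer: 10

Derivation:
Line 1: ['python', 'angry', 'frog'] (min_width=17, slack=0)
Line 2: ['bean', 'were', 'gentle'] (min_width=16, slack=1)
Line 3: ['mineral', 'rain', 'why'] (min_width=16, slack=1)
Line 4: ['coffee', 'guitar', 'bee'] (min_width=17, slack=0)
Line 5: ['wind', 'corn', 'were', 'in'] (min_width=17, slack=0)
Line 6: ['python', 'banana', 'cat'] (min_width=17, slack=0)
Line 7: ['bed', 'if', 'support'] (min_width=14, slack=3)
Line 8: ['kitchen', 'violin'] (min_width=14, slack=3)
Line 9: ['from', 'microwave'] (min_width=14, slack=3)
Line 10: ['cheese'] (min_width=6, slack=11)
Total lines: 10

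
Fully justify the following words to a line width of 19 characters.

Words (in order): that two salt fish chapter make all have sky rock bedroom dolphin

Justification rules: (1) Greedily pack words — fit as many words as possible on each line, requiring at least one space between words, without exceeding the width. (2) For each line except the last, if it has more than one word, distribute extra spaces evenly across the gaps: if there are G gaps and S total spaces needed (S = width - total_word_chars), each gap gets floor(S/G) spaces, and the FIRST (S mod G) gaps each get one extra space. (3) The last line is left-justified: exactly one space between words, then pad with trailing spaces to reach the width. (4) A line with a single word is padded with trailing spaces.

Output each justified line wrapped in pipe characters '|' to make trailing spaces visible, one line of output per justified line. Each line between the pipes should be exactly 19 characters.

Line 1: ['that', 'two', 'salt', 'fish'] (min_width=18, slack=1)
Line 2: ['chapter', 'make', 'all'] (min_width=16, slack=3)
Line 3: ['have', 'sky', 'rock'] (min_width=13, slack=6)
Line 4: ['bedroom', 'dolphin'] (min_width=15, slack=4)

Answer: |that  two salt fish|
|chapter   make  all|
|have    sky    rock|
|bedroom dolphin    |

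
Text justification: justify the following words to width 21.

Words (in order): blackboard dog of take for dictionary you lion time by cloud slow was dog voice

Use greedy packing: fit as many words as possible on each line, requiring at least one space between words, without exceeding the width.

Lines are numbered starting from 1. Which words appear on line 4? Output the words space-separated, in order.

Line 1: ['blackboard', 'dog', 'of'] (min_width=17, slack=4)
Line 2: ['take', 'for', 'dictionary'] (min_width=19, slack=2)
Line 3: ['you', 'lion', 'time', 'by'] (min_width=16, slack=5)
Line 4: ['cloud', 'slow', 'was', 'dog'] (min_width=18, slack=3)
Line 5: ['voice'] (min_width=5, slack=16)

Answer: cloud slow was dog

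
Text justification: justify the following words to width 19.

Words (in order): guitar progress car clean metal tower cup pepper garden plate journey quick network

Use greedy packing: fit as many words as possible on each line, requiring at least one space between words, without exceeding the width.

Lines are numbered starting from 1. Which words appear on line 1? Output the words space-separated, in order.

Line 1: ['guitar', 'progress', 'car'] (min_width=19, slack=0)
Line 2: ['clean', 'metal', 'tower'] (min_width=17, slack=2)
Line 3: ['cup', 'pepper', 'garden'] (min_width=17, slack=2)
Line 4: ['plate', 'journey', 'quick'] (min_width=19, slack=0)
Line 5: ['network'] (min_width=7, slack=12)

Answer: guitar progress car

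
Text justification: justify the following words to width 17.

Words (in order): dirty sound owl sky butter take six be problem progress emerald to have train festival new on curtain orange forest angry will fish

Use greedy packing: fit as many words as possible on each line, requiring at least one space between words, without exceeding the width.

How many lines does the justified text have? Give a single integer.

Line 1: ['dirty', 'sound', 'owl'] (min_width=15, slack=2)
Line 2: ['sky', 'butter', 'take'] (min_width=15, slack=2)
Line 3: ['six', 'be', 'problem'] (min_width=14, slack=3)
Line 4: ['progress', 'emerald'] (min_width=16, slack=1)
Line 5: ['to', 'have', 'train'] (min_width=13, slack=4)
Line 6: ['festival', 'new', 'on'] (min_width=15, slack=2)
Line 7: ['curtain', 'orange'] (min_width=14, slack=3)
Line 8: ['forest', 'angry', 'will'] (min_width=17, slack=0)
Line 9: ['fish'] (min_width=4, slack=13)
Total lines: 9

Answer: 9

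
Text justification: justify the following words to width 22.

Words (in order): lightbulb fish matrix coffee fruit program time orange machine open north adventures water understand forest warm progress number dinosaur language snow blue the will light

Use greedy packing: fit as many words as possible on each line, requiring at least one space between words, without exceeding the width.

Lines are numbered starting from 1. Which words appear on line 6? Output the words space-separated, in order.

Answer: forest warm progress

Derivation:
Line 1: ['lightbulb', 'fish', 'matrix'] (min_width=21, slack=1)
Line 2: ['coffee', 'fruit', 'program'] (min_width=20, slack=2)
Line 3: ['time', 'orange', 'machine'] (min_width=19, slack=3)
Line 4: ['open', 'north', 'adventures'] (min_width=21, slack=1)
Line 5: ['water', 'understand'] (min_width=16, slack=6)
Line 6: ['forest', 'warm', 'progress'] (min_width=20, slack=2)
Line 7: ['number', 'dinosaur'] (min_width=15, slack=7)
Line 8: ['language', 'snow', 'blue', 'the'] (min_width=22, slack=0)
Line 9: ['will', 'light'] (min_width=10, slack=12)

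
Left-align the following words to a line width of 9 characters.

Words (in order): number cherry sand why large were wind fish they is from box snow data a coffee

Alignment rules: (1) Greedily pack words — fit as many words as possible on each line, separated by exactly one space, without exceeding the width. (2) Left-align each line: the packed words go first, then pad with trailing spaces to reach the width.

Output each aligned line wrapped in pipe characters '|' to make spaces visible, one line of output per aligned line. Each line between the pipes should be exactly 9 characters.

Answer: |number   |
|cherry   |
|sand why |
|large    |
|were wind|
|fish they|
|is from  |
|box snow |
|data a   |
|coffee   |

Derivation:
Line 1: ['number'] (min_width=6, slack=3)
Line 2: ['cherry'] (min_width=6, slack=3)
Line 3: ['sand', 'why'] (min_width=8, slack=1)
Line 4: ['large'] (min_width=5, slack=4)
Line 5: ['were', 'wind'] (min_width=9, slack=0)
Line 6: ['fish', 'they'] (min_width=9, slack=0)
Line 7: ['is', 'from'] (min_width=7, slack=2)
Line 8: ['box', 'snow'] (min_width=8, slack=1)
Line 9: ['data', 'a'] (min_width=6, slack=3)
Line 10: ['coffee'] (min_width=6, slack=3)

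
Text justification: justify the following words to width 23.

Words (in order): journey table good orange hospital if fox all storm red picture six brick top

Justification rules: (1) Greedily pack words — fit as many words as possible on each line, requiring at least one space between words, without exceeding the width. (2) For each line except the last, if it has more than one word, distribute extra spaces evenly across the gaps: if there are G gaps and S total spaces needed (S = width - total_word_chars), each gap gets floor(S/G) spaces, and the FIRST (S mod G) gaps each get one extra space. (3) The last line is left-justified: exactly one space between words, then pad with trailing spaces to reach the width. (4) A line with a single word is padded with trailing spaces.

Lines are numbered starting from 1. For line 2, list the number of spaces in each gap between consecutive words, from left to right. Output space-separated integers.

Line 1: ['journey', 'table', 'good'] (min_width=18, slack=5)
Line 2: ['orange', 'hospital', 'if', 'fox'] (min_width=22, slack=1)
Line 3: ['all', 'storm', 'red', 'picture'] (min_width=21, slack=2)
Line 4: ['six', 'brick', 'top'] (min_width=13, slack=10)

Answer: 2 1 1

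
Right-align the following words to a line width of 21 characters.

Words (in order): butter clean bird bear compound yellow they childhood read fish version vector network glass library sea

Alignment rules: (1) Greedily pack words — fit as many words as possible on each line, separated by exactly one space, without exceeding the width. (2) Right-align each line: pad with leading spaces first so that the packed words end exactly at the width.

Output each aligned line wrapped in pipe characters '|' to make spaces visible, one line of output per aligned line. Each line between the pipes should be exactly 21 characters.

Line 1: ['butter', 'clean', 'bird'] (min_width=17, slack=4)
Line 2: ['bear', 'compound', 'yellow'] (min_width=20, slack=1)
Line 3: ['they', 'childhood', 'read'] (min_width=19, slack=2)
Line 4: ['fish', 'version', 'vector'] (min_width=19, slack=2)
Line 5: ['network', 'glass', 'library'] (min_width=21, slack=0)
Line 6: ['sea'] (min_width=3, slack=18)

Answer: |    butter clean bird|
| bear compound yellow|
|  they childhood read|
|  fish version vector|
|network glass library|
|                  sea|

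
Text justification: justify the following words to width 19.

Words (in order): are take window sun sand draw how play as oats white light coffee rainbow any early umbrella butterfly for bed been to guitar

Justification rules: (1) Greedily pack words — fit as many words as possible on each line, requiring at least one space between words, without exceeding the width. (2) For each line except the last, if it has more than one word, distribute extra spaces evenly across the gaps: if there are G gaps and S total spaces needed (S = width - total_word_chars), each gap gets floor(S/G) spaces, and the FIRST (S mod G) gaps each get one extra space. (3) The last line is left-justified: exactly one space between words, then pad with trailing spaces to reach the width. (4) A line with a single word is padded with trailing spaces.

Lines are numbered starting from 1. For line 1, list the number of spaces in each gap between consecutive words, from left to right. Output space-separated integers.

Line 1: ['are', 'take', 'window', 'sun'] (min_width=19, slack=0)
Line 2: ['sand', 'draw', 'how', 'play'] (min_width=18, slack=1)
Line 3: ['as', 'oats', 'white', 'light'] (min_width=19, slack=0)
Line 4: ['coffee', 'rainbow', 'any'] (min_width=18, slack=1)
Line 5: ['early', 'umbrella'] (min_width=14, slack=5)
Line 6: ['butterfly', 'for', 'bed'] (min_width=17, slack=2)
Line 7: ['been', 'to', 'guitar'] (min_width=14, slack=5)

Answer: 1 1 1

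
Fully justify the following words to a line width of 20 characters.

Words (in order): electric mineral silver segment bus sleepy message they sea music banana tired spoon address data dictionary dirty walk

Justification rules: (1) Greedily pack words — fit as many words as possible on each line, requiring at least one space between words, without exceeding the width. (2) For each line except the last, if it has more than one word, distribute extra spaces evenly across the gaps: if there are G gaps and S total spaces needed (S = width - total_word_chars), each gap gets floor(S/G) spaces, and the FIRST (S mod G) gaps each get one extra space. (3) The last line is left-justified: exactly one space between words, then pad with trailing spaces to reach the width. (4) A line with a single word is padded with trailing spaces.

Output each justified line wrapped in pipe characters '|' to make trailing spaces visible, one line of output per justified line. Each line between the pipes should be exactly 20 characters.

Line 1: ['electric', 'mineral'] (min_width=16, slack=4)
Line 2: ['silver', 'segment', 'bus'] (min_width=18, slack=2)
Line 3: ['sleepy', 'message', 'they'] (min_width=19, slack=1)
Line 4: ['sea', 'music', 'banana'] (min_width=16, slack=4)
Line 5: ['tired', 'spoon', 'address'] (min_width=19, slack=1)
Line 6: ['data', 'dictionary'] (min_width=15, slack=5)
Line 7: ['dirty', 'walk'] (min_width=10, slack=10)

Answer: |electric     mineral|
|silver  segment  bus|
|sleepy  message they|
|sea   music   banana|
|tired  spoon address|
|data      dictionary|
|dirty walk          |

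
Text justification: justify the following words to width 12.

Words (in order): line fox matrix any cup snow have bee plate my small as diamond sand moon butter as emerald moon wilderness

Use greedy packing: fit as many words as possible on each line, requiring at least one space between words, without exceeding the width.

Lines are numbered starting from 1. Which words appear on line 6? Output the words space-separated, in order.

Answer: small as

Derivation:
Line 1: ['line', 'fox'] (min_width=8, slack=4)
Line 2: ['matrix', 'any'] (min_width=10, slack=2)
Line 3: ['cup', 'snow'] (min_width=8, slack=4)
Line 4: ['have', 'bee'] (min_width=8, slack=4)
Line 5: ['plate', 'my'] (min_width=8, slack=4)
Line 6: ['small', 'as'] (min_width=8, slack=4)
Line 7: ['diamond', 'sand'] (min_width=12, slack=0)
Line 8: ['moon', 'butter'] (min_width=11, slack=1)
Line 9: ['as', 'emerald'] (min_width=10, slack=2)
Line 10: ['moon'] (min_width=4, slack=8)
Line 11: ['wilderness'] (min_width=10, slack=2)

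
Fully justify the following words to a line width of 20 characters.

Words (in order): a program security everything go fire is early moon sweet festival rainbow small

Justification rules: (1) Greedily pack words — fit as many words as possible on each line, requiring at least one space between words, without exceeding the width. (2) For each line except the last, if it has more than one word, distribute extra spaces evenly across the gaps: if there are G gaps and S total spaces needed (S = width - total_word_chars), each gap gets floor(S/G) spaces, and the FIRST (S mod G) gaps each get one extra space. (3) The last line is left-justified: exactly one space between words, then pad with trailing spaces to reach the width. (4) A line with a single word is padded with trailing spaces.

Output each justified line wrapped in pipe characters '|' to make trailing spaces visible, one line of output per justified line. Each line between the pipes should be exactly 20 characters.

Answer: |a  program  security|
|everything  go  fire|
|is  early moon sweet|
|festival     rainbow|
|small               |

Derivation:
Line 1: ['a', 'program', 'security'] (min_width=18, slack=2)
Line 2: ['everything', 'go', 'fire'] (min_width=18, slack=2)
Line 3: ['is', 'early', 'moon', 'sweet'] (min_width=19, slack=1)
Line 4: ['festival', 'rainbow'] (min_width=16, slack=4)
Line 5: ['small'] (min_width=5, slack=15)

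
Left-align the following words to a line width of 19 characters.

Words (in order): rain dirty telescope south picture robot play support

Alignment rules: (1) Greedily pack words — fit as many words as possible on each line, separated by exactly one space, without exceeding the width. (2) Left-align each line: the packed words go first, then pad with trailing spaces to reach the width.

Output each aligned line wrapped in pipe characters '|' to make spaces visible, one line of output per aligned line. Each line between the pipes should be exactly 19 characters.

Answer: |rain dirty         |
|telescope south    |
|picture robot play |
|support            |

Derivation:
Line 1: ['rain', 'dirty'] (min_width=10, slack=9)
Line 2: ['telescope', 'south'] (min_width=15, slack=4)
Line 3: ['picture', 'robot', 'play'] (min_width=18, slack=1)
Line 4: ['support'] (min_width=7, slack=12)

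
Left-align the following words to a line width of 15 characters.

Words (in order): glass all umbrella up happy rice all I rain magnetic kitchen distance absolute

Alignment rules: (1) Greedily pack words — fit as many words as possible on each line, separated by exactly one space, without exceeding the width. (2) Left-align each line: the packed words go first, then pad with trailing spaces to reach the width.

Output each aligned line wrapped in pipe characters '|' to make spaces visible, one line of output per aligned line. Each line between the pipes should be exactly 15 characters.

Line 1: ['glass', 'all'] (min_width=9, slack=6)
Line 2: ['umbrella', 'up'] (min_width=11, slack=4)
Line 3: ['happy', 'rice', 'all'] (min_width=14, slack=1)
Line 4: ['I', 'rain', 'magnetic'] (min_width=15, slack=0)
Line 5: ['kitchen'] (min_width=7, slack=8)
Line 6: ['distance'] (min_width=8, slack=7)
Line 7: ['absolute'] (min_width=8, slack=7)

Answer: |glass all      |
|umbrella up    |
|happy rice all |
|I rain magnetic|
|kitchen        |
|distance       |
|absolute       |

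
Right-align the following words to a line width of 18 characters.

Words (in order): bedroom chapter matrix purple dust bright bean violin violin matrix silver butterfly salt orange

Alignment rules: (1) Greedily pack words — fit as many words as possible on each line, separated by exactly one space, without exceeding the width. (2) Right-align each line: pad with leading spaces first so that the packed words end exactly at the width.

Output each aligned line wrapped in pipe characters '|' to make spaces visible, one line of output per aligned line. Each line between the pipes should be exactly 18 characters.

Answer: |   bedroom chapter|
|matrix purple dust|
|bright bean violin|
|     violin matrix|
|  silver butterfly|
|       salt orange|

Derivation:
Line 1: ['bedroom', 'chapter'] (min_width=15, slack=3)
Line 2: ['matrix', 'purple', 'dust'] (min_width=18, slack=0)
Line 3: ['bright', 'bean', 'violin'] (min_width=18, slack=0)
Line 4: ['violin', 'matrix'] (min_width=13, slack=5)
Line 5: ['silver', 'butterfly'] (min_width=16, slack=2)
Line 6: ['salt', 'orange'] (min_width=11, slack=7)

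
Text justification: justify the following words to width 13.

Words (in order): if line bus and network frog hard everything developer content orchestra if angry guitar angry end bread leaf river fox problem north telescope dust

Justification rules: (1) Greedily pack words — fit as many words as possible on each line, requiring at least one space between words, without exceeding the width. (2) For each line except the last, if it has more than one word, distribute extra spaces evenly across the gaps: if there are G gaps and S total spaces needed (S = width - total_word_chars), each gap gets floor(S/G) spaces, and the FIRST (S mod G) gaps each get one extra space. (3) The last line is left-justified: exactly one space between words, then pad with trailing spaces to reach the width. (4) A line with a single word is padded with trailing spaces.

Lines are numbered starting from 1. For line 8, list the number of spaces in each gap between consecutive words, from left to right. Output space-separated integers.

Line 1: ['if', 'line', 'bus'] (min_width=11, slack=2)
Line 2: ['and', 'network'] (min_width=11, slack=2)
Line 3: ['frog', 'hard'] (min_width=9, slack=4)
Line 4: ['everything'] (min_width=10, slack=3)
Line 5: ['developer'] (min_width=9, slack=4)
Line 6: ['content'] (min_width=7, slack=6)
Line 7: ['orchestra', 'if'] (min_width=12, slack=1)
Line 8: ['angry', 'guitar'] (min_width=12, slack=1)
Line 9: ['angry', 'end'] (min_width=9, slack=4)
Line 10: ['bread', 'leaf'] (min_width=10, slack=3)
Line 11: ['river', 'fox'] (min_width=9, slack=4)
Line 12: ['problem', 'north'] (min_width=13, slack=0)
Line 13: ['telescope'] (min_width=9, slack=4)
Line 14: ['dust'] (min_width=4, slack=9)

Answer: 2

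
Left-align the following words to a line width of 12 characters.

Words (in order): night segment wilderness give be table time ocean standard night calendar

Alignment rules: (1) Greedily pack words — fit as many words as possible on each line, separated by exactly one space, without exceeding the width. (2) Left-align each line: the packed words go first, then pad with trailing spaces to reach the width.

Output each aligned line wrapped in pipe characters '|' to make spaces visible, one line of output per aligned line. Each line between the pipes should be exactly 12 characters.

Answer: |night       |
|segment     |
|wilderness  |
|give be     |
|table time  |
|ocean       |
|standard    |
|night       |
|calendar    |

Derivation:
Line 1: ['night'] (min_width=5, slack=7)
Line 2: ['segment'] (min_width=7, slack=5)
Line 3: ['wilderness'] (min_width=10, slack=2)
Line 4: ['give', 'be'] (min_width=7, slack=5)
Line 5: ['table', 'time'] (min_width=10, slack=2)
Line 6: ['ocean'] (min_width=5, slack=7)
Line 7: ['standard'] (min_width=8, slack=4)
Line 8: ['night'] (min_width=5, slack=7)
Line 9: ['calendar'] (min_width=8, slack=4)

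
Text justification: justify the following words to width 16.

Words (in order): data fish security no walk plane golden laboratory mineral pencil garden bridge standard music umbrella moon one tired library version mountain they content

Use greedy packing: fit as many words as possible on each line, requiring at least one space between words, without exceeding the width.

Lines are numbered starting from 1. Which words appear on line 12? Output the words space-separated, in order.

Line 1: ['data', 'fish'] (min_width=9, slack=7)
Line 2: ['security', 'no', 'walk'] (min_width=16, slack=0)
Line 3: ['plane', 'golden'] (min_width=12, slack=4)
Line 4: ['laboratory'] (min_width=10, slack=6)
Line 5: ['mineral', 'pencil'] (min_width=14, slack=2)
Line 6: ['garden', 'bridge'] (min_width=13, slack=3)
Line 7: ['standard', 'music'] (min_width=14, slack=2)
Line 8: ['umbrella', 'moon'] (min_width=13, slack=3)
Line 9: ['one', 'tired'] (min_width=9, slack=7)
Line 10: ['library', 'version'] (min_width=15, slack=1)
Line 11: ['mountain', 'they'] (min_width=13, slack=3)
Line 12: ['content'] (min_width=7, slack=9)

Answer: content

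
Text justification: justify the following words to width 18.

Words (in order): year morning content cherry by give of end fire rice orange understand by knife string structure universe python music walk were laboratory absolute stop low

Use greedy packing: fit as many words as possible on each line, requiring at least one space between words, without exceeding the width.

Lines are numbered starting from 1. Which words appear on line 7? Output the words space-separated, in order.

Answer: structure universe

Derivation:
Line 1: ['year', 'morning'] (min_width=12, slack=6)
Line 2: ['content', 'cherry', 'by'] (min_width=17, slack=1)
Line 3: ['give', 'of', 'end', 'fire'] (min_width=16, slack=2)
Line 4: ['rice', 'orange'] (min_width=11, slack=7)
Line 5: ['understand', 'by'] (min_width=13, slack=5)
Line 6: ['knife', 'string'] (min_width=12, slack=6)
Line 7: ['structure', 'universe'] (min_width=18, slack=0)
Line 8: ['python', 'music', 'walk'] (min_width=17, slack=1)
Line 9: ['were', 'laboratory'] (min_width=15, slack=3)
Line 10: ['absolute', 'stop', 'low'] (min_width=17, slack=1)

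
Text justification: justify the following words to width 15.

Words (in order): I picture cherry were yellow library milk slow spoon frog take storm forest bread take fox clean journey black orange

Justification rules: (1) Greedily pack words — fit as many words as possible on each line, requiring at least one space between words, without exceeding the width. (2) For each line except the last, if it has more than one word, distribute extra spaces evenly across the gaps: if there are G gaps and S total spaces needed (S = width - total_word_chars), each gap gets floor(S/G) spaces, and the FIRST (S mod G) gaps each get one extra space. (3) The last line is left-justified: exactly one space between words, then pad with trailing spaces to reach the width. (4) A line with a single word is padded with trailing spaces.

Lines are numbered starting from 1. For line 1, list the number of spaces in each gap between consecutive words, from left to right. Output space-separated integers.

Answer: 7

Derivation:
Line 1: ['I', 'picture'] (min_width=9, slack=6)
Line 2: ['cherry', 'were'] (min_width=11, slack=4)
Line 3: ['yellow', 'library'] (min_width=14, slack=1)
Line 4: ['milk', 'slow', 'spoon'] (min_width=15, slack=0)
Line 5: ['frog', 'take', 'storm'] (min_width=15, slack=0)
Line 6: ['forest', 'bread'] (min_width=12, slack=3)
Line 7: ['take', 'fox', 'clean'] (min_width=14, slack=1)
Line 8: ['journey', 'black'] (min_width=13, slack=2)
Line 9: ['orange'] (min_width=6, slack=9)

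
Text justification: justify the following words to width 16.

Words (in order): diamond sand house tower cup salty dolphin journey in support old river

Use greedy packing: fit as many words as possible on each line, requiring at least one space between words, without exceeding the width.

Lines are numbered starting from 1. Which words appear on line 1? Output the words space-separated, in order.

Line 1: ['diamond', 'sand'] (min_width=12, slack=4)
Line 2: ['house', 'tower', 'cup'] (min_width=15, slack=1)
Line 3: ['salty', 'dolphin'] (min_width=13, slack=3)
Line 4: ['journey', 'in'] (min_width=10, slack=6)
Line 5: ['support', 'old'] (min_width=11, slack=5)
Line 6: ['river'] (min_width=5, slack=11)

Answer: diamond sand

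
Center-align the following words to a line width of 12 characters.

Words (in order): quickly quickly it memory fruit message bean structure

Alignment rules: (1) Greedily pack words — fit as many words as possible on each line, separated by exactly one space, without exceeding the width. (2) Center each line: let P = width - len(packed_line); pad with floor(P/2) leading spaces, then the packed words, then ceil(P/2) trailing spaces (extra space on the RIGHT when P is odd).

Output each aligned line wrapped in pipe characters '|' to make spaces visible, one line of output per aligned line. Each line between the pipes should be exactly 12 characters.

Line 1: ['quickly'] (min_width=7, slack=5)
Line 2: ['quickly', 'it'] (min_width=10, slack=2)
Line 3: ['memory', 'fruit'] (min_width=12, slack=0)
Line 4: ['message', 'bean'] (min_width=12, slack=0)
Line 5: ['structure'] (min_width=9, slack=3)

Answer: |  quickly   |
| quickly it |
|memory fruit|
|message bean|
| structure  |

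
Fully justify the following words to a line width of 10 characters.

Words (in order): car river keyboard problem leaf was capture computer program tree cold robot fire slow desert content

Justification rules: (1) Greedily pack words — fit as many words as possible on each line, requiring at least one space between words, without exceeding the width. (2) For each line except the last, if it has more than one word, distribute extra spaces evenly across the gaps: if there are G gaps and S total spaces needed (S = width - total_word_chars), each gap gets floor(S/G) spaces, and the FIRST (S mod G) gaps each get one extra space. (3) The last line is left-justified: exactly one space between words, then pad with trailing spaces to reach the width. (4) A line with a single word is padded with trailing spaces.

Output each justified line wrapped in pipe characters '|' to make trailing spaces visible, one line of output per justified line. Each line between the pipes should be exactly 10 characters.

Answer: |car  river|
|keyboard  |
|problem   |
|leaf   was|
|capture   |
|computer  |
|program   |
|tree  cold|
|robot fire|
|slow      |
|desert    |
|content   |

Derivation:
Line 1: ['car', 'river'] (min_width=9, slack=1)
Line 2: ['keyboard'] (min_width=8, slack=2)
Line 3: ['problem'] (min_width=7, slack=3)
Line 4: ['leaf', 'was'] (min_width=8, slack=2)
Line 5: ['capture'] (min_width=7, slack=3)
Line 6: ['computer'] (min_width=8, slack=2)
Line 7: ['program'] (min_width=7, slack=3)
Line 8: ['tree', 'cold'] (min_width=9, slack=1)
Line 9: ['robot', 'fire'] (min_width=10, slack=0)
Line 10: ['slow'] (min_width=4, slack=6)
Line 11: ['desert'] (min_width=6, slack=4)
Line 12: ['content'] (min_width=7, slack=3)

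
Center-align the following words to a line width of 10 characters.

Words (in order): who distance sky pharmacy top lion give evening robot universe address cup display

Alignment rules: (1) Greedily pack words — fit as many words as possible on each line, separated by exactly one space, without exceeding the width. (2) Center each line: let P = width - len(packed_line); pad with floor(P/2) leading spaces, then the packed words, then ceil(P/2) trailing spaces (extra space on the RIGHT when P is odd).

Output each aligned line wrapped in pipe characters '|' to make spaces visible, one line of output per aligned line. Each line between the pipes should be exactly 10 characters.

Line 1: ['who'] (min_width=3, slack=7)
Line 2: ['distance'] (min_width=8, slack=2)
Line 3: ['sky'] (min_width=3, slack=7)
Line 4: ['pharmacy'] (min_width=8, slack=2)
Line 5: ['top', 'lion'] (min_width=8, slack=2)
Line 6: ['give'] (min_width=4, slack=6)
Line 7: ['evening'] (min_width=7, slack=3)
Line 8: ['robot'] (min_width=5, slack=5)
Line 9: ['universe'] (min_width=8, slack=2)
Line 10: ['address'] (min_width=7, slack=3)
Line 11: ['cup'] (min_width=3, slack=7)
Line 12: ['display'] (min_width=7, slack=3)

Answer: |   who    |
| distance |
|   sky    |
| pharmacy |
| top lion |
|   give   |
| evening  |
|  robot   |
| universe |
| address  |
|   cup    |
| display  |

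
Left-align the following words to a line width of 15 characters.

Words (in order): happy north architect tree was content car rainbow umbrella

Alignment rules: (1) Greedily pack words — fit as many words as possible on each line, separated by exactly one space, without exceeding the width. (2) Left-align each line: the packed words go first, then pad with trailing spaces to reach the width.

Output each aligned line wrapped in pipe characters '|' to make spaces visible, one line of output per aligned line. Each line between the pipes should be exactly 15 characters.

Line 1: ['happy', 'north'] (min_width=11, slack=4)
Line 2: ['architect', 'tree'] (min_width=14, slack=1)
Line 3: ['was', 'content', 'car'] (min_width=15, slack=0)
Line 4: ['rainbow'] (min_width=7, slack=8)
Line 5: ['umbrella'] (min_width=8, slack=7)

Answer: |happy north    |
|architect tree |
|was content car|
|rainbow        |
|umbrella       |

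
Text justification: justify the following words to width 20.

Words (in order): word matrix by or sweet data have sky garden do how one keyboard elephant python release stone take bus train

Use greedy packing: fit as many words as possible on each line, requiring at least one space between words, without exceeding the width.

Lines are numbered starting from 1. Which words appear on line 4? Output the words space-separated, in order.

Line 1: ['word', 'matrix', 'by', 'or'] (min_width=17, slack=3)
Line 2: ['sweet', 'data', 'have', 'sky'] (min_width=19, slack=1)
Line 3: ['garden', 'do', 'how', 'one'] (min_width=17, slack=3)
Line 4: ['keyboard', 'elephant'] (min_width=17, slack=3)
Line 5: ['python', 'release', 'stone'] (min_width=20, slack=0)
Line 6: ['take', 'bus', 'train'] (min_width=14, slack=6)

Answer: keyboard elephant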